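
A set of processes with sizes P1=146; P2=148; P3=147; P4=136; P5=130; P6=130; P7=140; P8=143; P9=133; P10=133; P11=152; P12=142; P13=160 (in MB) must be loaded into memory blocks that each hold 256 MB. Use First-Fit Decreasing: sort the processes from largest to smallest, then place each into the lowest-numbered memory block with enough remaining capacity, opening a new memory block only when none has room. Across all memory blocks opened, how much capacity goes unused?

Sorted descending: 160, 152, 148, 147, 146, 143, 142, 140, 136, 133, 133, 130, 130.
160 MB → memory block 1 (remaining 96 MB)
152 MB → memory block 2 (remaining 104 MB)
148 MB → memory block 3 (remaining 108 MB)
147 MB → memory block 4 (remaining 109 MB)
146 MB → memory block 5 (remaining 110 MB)
143 MB → memory block 6 (remaining 113 MB)
142 MB → memory block 7 (remaining 114 MB)
140 MB → memory block 8 (remaining 116 MB)
136 MB → memory block 9 (remaining 120 MB)
133 MB → memory block 10 (remaining 123 MB)
133 MB → memory block 11 (remaining 123 MB)
130 MB → memory block 12 (remaining 126 MB)
130 MB → memory block 13 (remaining 126 MB)
13 memory blocks × 256 MB = 3328 MB; used 1840 MB; unused 1488 MB.

1488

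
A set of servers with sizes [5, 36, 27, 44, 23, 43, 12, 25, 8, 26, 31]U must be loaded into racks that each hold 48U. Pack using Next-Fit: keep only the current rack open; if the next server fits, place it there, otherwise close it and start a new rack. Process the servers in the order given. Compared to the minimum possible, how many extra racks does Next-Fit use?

Next-Fit: [5,36] [27] [44] [23] [43] [12,25,8] [26] [31] → 8 racks.
7 servers exceed 24U (half the capacity), and no two of those can share a rack, so at least 7 racks are needed.
An optimal packing achieves that bound: [44] [43,5] [36,12] [31,8] [27] [26] [25,23] → 7 racks.
Excess: 8 − 7 = 1.

1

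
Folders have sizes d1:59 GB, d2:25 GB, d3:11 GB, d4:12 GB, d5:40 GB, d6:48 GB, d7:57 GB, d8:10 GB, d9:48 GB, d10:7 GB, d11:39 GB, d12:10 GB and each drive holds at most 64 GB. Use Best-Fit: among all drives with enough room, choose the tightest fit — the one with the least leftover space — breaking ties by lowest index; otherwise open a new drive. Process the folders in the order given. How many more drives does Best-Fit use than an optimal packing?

1

Best-Fit: [59] [25,11,12,10] [40] [48,10] [57,7] [48] [39] → 7 drives.
Total size 366 GB; any packing needs at least ⌈366/64⌉ = 6 drives.
An optimal packing achieves that bound: [59] [57,7] [48,12] [48,11] [40,10,10] [39,25] → 6 drives.
Excess: 7 − 6 = 1.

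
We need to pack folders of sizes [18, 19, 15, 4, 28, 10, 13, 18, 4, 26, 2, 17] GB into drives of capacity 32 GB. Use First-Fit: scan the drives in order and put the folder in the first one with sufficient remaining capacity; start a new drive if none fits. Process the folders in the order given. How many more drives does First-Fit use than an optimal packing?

1

First-Fit: [18,4,10] [19,13] [15,4,2] [28] [18] [26] [17] → 7 drives.
Total size 174 GB; any packing needs at least ⌈174/32⌉ = 6 drives.
An optimal packing achieves that bound: [28,4] [26,4,2] [19,13] [18,10] [18] [17,15] → 6 drives.
Excess: 7 − 6 = 1.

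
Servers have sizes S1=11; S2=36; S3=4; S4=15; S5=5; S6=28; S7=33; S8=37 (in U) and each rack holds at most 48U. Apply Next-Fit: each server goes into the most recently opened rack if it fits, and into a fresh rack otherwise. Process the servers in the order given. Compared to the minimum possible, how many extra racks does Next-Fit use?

1

Next-Fit: [11,36] [4,15,5] [28] [33] [37] → 5 racks.
Total size 169U; any packing needs at least ⌈169/48⌉ = 4 racks.
An optimal packing achieves that bound: [37,11] [36,5,4] [33,15] [28] → 4 racks.
Excess: 5 − 4 = 1.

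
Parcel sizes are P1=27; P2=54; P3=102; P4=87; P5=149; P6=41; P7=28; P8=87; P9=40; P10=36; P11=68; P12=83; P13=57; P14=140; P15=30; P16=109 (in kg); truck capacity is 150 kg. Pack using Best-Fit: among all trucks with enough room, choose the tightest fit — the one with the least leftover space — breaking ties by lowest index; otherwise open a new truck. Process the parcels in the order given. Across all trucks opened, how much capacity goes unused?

P1 (27 kg) → truck 1 (remaining 123 kg)
P2 (54 kg) → truck 1 (remaining 69 kg)
P3 (102 kg) → truck 2 (remaining 48 kg)
P4 (87 kg) → truck 3 (remaining 63 kg)
P5 (149 kg) → truck 4 (remaining 1 kg)
P6 (41 kg) → truck 2 (remaining 7 kg)
P7 (28 kg) → truck 3 (remaining 35 kg)
P8 (87 kg) → truck 5 (remaining 63 kg)
P9 (40 kg) → truck 5 (remaining 23 kg)
P10 (36 kg) → truck 1 (remaining 33 kg)
P11 (68 kg) → truck 6 (remaining 82 kg)
P12 (83 kg) → truck 7 (remaining 67 kg)
P13 (57 kg) → truck 7 (remaining 10 kg)
P14 (140 kg) → truck 8 (remaining 10 kg)
P15 (30 kg) → truck 1 (remaining 3 kg)
P16 (109 kg) → truck 9 (remaining 41 kg)
9 trucks × 150 kg = 1350 kg; used 1138 kg; unused 212 kg.

212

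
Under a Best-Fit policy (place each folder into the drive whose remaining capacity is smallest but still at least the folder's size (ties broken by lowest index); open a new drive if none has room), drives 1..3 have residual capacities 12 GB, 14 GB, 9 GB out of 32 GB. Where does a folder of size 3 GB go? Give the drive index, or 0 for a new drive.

Drives with room: drive 1 (12 GB), drive 2 (14 GB), drive 3 (9 GB).
Tightest fit is drive 3 with 9 GB free.

3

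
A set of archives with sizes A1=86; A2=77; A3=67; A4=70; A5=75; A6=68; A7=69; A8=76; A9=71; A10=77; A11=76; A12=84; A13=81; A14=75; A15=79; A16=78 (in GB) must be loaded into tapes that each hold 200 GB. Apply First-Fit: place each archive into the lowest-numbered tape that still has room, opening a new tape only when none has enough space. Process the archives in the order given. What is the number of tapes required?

Put A1 (86 GB) in tape 1; 114 GB remain.
Put A2 (77 GB) in tape 1; 37 GB remain.
Put A3 (67 GB) in tape 2; 133 GB remain.
Put A4 (70 GB) in tape 2; 63 GB remain.
Put A5 (75 GB) in tape 3; 125 GB remain.
Put A6 (68 GB) in tape 3; 57 GB remain.
Put A7 (69 GB) in tape 4; 131 GB remain.
Put A8 (76 GB) in tape 4; 55 GB remain.
Put A9 (71 GB) in tape 5; 129 GB remain.
Put A10 (77 GB) in tape 5; 52 GB remain.
Put A11 (76 GB) in tape 6; 124 GB remain.
Put A12 (84 GB) in tape 6; 40 GB remain.
Put A13 (81 GB) in tape 7; 119 GB remain.
Put A14 (75 GB) in tape 7; 44 GB remain.
Put A15 (79 GB) in tape 8; 121 GB remain.
Put A16 (78 GB) in tape 8; 43 GB remain.
Final tapes: [86,77] [67,70] [75,68] [69,76] [71,77] [76,84] [81,75] [79,78].

8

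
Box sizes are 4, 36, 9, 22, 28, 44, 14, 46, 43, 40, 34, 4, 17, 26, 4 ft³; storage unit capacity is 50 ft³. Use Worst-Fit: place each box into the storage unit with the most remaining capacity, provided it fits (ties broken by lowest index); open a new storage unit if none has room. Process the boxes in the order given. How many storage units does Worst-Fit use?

storage unit 1: place 4 ft³, 46 ft³ left
storage unit 1: place 36 ft³, 10 ft³ left
storage unit 1: place 9 ft³, 1 ft³ left
storage unit 2: place 22 ft³, 28 ft³ left
storage unit 2: place 28 ft³, 0 ft³ left
storage unit 3: place 44 ft³, 6 ft³ left
storage unit 4: place 14 ft³, 36 ft³ left
storage unit 5: place 46 ft³, 4 ft³ left
storage unit 6: place 43 ft³, 7 ft³ left
storage unit 7: place 40 ft³, 10 ft³ left
storage unit 4: place 34 ft³, 2 ft³ left
storage unit 7: place 4 ft³, 6 ft³ left
storage unit 8: place 17 ft³, 33 ft³ left
storage unit 8: place 26 ft³, 7 ft³ left
storage unit 6: place 4 ft³, 3 ft³ left
Final storage units: [4,36,9] [22,28] [44] [14,34] [46] [43,4] [40,4] [17,26].

8 storage units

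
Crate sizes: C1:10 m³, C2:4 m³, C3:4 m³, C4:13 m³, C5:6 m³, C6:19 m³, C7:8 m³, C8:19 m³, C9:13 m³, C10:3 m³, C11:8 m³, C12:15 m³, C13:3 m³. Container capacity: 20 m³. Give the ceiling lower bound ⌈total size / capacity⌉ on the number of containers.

7

Total size = 10 + 4 + 4 + 13 + 6 + 19 + 8 + 19 + 13 + 3 + 8 + 15 + 3 = 125 m³.
⌈125 / 20⌉ = 7.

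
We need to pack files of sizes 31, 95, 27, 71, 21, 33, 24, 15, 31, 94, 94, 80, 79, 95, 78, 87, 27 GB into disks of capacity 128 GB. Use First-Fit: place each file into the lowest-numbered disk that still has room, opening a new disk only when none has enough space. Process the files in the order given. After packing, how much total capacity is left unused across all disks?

Put 31 GB in disk 1; 97 GB remain.
Put 95 GB in disk 1; 2 GB remain.
Put 27 GB in disk 2; 101 GB remain.
Put 71 GB in disk 2; 30 GB remain.
Put 21 GB in disk 2; 9 GB remain.
Put 33 GB in disk 3; 95 GB remain.
Put 24 GB in disk 3; 71 GB remain.
Put 15 GB in disk 3; 56 GB remain.
Put 31 GB in disk 3; 25 GB remain.
Put 94 GB in disk 4; 34 GB remain.
Put 94 GB in disk 5; 34 GB remain.
Put 80 GB in disk 6; 48 GB remain.
Put 79 GB in disk 7; 49 GB remain.
Put 95 GB in disk 8; 33 GB remain.
Put 78 GB in disk 9; 50 GB remain.
Put 87 GB in disk 10; 41 GB remain.
Put 27 GB in disk 4; 7 GB remain.
10 disks × 128 GB = 1280 GB; used 982 GB; unused 298 GB.

298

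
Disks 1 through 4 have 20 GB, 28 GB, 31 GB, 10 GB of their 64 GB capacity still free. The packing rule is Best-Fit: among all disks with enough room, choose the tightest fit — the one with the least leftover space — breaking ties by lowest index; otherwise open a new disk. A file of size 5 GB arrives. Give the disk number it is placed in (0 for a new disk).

Disks with room: disk 1 (20 GB), disk 2 (28 GB), disk 3 (31 GB), disk 4 (10 GB).
Tightest fit is disk 4 with 10 GB free.

4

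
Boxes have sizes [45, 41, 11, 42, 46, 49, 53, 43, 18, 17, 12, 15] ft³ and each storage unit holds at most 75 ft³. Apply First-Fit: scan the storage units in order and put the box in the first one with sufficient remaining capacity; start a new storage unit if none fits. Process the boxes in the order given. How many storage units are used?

Put 45 ft³ in storage unit 1; 30 ft³ remain.
Put 41 ft³ in storage unit 2; 34 ft³ remain.
Put 11 ft³ in storage unit 1; 19 ft³ remain.
Put 42 ft³ in storage unit 3; 33 ft³ remain.
Put 46 ft³ in storage unit 4; 29 ft³ remain.
Put 49 ft³ in storage unit 5; 26 ft³ remain.
Put 53 ft³ in storage unit 6; 22 ft³ remain.
Put 43 ft³ in storage unit 7; 32 ft³ remain.
Put 18 ft³ in storage unit 1; 1 ft³ remain.
Put 17 ft³ in storage unit 2; 17 ft³ remain.
Put 12 ft³ in storage unit 2; 5 ft³ remain.
Put 15 ft³ in storage unit 3; 18 ft³ remain.

7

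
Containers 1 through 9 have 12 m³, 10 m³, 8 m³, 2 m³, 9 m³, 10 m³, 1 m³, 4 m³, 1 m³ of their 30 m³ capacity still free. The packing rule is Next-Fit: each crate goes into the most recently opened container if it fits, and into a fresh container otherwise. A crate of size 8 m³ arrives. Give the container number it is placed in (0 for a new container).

0

Next-Fit only looks at container 9, which has 1 m³ free.
8 m³ does not fit, so a new container is opened.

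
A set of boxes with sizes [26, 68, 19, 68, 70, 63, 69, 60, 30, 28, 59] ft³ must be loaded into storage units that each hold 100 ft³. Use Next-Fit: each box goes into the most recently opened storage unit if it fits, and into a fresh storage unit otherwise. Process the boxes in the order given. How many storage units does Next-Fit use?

7

Put 26 ft³ in storage unit 1; 74 ft³ remain.
Put 68 ft³ in storage unit 1; 6 ft³ remain.
Put 19 ft³ in storage unit 2; 81 ft³ remain.
Put 68 ft³ in storage unit 2; 13 ft³ remain.
Put 70 ft³ in storage unit 3; 30 ft³ remain.
Put 63 ft³ in storage unit 4; 37 ft³ remain.
Put 69 ft³ in storage unit 5; 31 ft³ remain.
Put 60 ft³ in storage unit 6; 40 ft³ remain.
Put 30 ft³ in storage unit 6; 10 ft³ remain.
Put 28 ft³ in storage unit 7; 72 ft³ remain.
Put 59 ft³ in storage unit 7; 13 ft³ remain.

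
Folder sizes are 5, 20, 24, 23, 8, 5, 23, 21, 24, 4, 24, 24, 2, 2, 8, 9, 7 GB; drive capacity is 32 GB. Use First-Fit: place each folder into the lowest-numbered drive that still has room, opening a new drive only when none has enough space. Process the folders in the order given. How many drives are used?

8

Put 5 GB in drive 1; 27 GB remain.
Put 20 GB in drive 1; 7 GB remain.
Put 24 GB in drive 2; 8 GB remain.
Put 23 GB in drive 3; 9 GB remain.
Put 8 GB in drive 2; 0 GB remain.
Put 5 GB in drive 1; 2 GB remain.
Put 23 GB in drive 4; 9 GB remain.
Put 21 GB in drive 5; 11 GB remain.
Put 24 GB in drive 6; 8 GB remain.
Put 4 GB in drive 3; 5 GB remain.
Put 24 GB in drive 7; 8 GB remain.
Put 24 GB in drive 8; 8 GB remain.
Put 2 GB in drive 1; 0 GB remain.
Put 2 GB in drive 3; 3 GB remain.
Put 8 GB in drive 4; 1 GB remain.
Put 9 GB in drive 5; 2 GB remain.
Put 7 GB in drive 6; 1 GB remain.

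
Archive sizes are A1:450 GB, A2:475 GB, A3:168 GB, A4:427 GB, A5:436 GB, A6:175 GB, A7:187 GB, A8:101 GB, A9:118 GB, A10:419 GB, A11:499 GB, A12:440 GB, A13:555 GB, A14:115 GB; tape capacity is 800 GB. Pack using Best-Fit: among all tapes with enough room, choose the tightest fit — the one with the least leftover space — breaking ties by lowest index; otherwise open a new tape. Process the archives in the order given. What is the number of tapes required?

tape 1: place A1 (450 GB), 350 GB left
tape 2: place A2 (475 GB), 325 GB left
tape 2: place A3 (168 GB), 157 GB left
tape 3: place A4 (427 GB), 373 GB left
tape 4: place A5 (436 GB), 364 GB left
tape 1: place A6 (175 GB), 175 GB left
tape 4: place A7 (187 GB), 177 GB left
tape 2: place A8 (101 GB), 56 GB left
tape 1: place A9 (118 GB), 57 GB left
tape 5: place A10 (419 GB), 381 GB left
tape 6: place A11 (499 GB), 301 GB left
tape 7: place A12 (440 GB), 360 GB left
tape 8: place A13 (555 GB), 245 GB left
tape 4: place A14 (115 GB), 62 GB left

8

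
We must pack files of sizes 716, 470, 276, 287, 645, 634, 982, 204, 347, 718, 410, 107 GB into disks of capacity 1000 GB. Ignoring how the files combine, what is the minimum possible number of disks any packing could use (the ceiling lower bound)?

Total size = 716 + 470 + 276 + 287 + 645 + 634 + 982 + 204 + 347 + 718 + 410 + 107 = 5796 GB.
⌈5796 / 1000⌉ = 6.

6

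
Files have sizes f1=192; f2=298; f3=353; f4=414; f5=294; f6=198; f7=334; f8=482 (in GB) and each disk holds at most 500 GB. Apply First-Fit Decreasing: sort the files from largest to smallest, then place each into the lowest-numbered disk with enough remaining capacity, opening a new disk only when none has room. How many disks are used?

6

Sorted descending: 482, 414, 353, 334, 298, 294, 198, 192.
482 GB → disk 1 (remaining 18 GB)
414 GB → disk 2 (remaining 86 GB)
353 GB → disk 3 (remaining 147 GB)
334 GB → disk 4 (remaining 166 GB)
298 GB → disk 5 (remaining 202 GB)
294 GB → disk 6 (remaining 206 GB)
198 GB → disk 5 (remaining 4 GB)
192 GB → disk 6 (remaining 14 GB)
Final disks: [482] [414] [353] [334] [298,198] [294,192].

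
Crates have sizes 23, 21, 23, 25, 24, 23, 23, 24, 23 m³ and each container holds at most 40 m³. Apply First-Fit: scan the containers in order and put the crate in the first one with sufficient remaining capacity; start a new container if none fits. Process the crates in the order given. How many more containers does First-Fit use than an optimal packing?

First-Fit: [23] [21] [23] [25] [24] [23] [23] [24] [23] → 9 containers.
9 crates exceed 20 m³ (half the capacity), and no two of those can share a container, so at least 9 containers are needed.
So 9 is already optimal.

0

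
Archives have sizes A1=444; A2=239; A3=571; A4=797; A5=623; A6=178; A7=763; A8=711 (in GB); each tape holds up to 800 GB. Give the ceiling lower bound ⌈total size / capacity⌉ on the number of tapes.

6

Total size = 444 + 239 + 571 + 797 + 623 + 178 + 763 + 711 = 4326 GB.
⌈4326 / 800⌉ = 6.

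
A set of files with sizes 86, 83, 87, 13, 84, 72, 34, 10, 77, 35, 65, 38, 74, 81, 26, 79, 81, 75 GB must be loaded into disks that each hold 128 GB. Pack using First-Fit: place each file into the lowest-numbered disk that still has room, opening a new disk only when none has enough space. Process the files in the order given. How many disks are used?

12

disk 1: place 86 GB, 42 GB left
disk 2: place 83 GB, 45 GB left
disk 3: place 87 GB, 41 GB left
disk 1: place 13 GB, 29 GB left
disk 4: place 84 GB, 44 GB left
disk 5: place 72 GB, 56 GB left
disk 2: place 34 GB, 11 GB left
disk 1: place 10 GB, 19 GB left
disk 6: place 77 GB, 51 GB left
disk 3: place 35 GB, 6 GB left
disk 7: place 65 GB, 63 GB left
disk 4: place 38 GB, 6 GB left
disk 8: place 74 GB, 54 GB left
disk 9: place 81 GB, 47 GB left
disk 5: place 26 GB, 30 GB left
disk 10: place 79 GB, 49 GB left
disk 11: place 81 GB, 47 GB left
disk 12: place 75 GB, 53 GB left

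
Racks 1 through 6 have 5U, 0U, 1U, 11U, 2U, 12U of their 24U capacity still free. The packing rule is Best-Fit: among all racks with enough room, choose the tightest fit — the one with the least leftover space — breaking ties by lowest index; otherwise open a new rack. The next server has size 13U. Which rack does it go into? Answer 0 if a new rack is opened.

0

No rack has ≥ 13U free, so a new rack is opened.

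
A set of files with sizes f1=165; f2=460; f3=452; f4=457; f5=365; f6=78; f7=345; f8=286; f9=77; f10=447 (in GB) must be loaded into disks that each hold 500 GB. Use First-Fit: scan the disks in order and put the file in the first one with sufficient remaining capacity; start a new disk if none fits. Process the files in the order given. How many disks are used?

Put f1 (165 GB) in disk 1; 335 GB remain.
Put f2 (460 GB) in disk 2; 40 GB remain.
Put f3 (452 GB) in disk 3; 48 GB remain.
Put f4 (457 GB) in disk 4; 43 GB remain.
Put f5 (365 GB) in disk 5; 135 GB remain.
Put f6 (78 GB) in disk 1; 257 GB remain.
Put f7 (345 GB) in disk 6; 155 GB remain.
Put f8 (286 GB) in disk 7; 214 GB remain.
Put f9 (77 GB) in disk 1; 180 GB remain.
Put f10 (447 GB) in disk 8; 53 GB remain.
Final disks: [165,78,77] [460] [452] [457] [365] [345] [286] [447].

8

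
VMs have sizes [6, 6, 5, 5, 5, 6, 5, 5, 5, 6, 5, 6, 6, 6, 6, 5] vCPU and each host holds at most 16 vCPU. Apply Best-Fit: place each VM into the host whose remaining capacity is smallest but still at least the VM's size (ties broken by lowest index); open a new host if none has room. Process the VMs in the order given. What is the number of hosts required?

Put 6 vCPU in host 1; 10 vCPU remain.
Put 6 vCPU in host 1; 4 vCPU remain.
Put 5 vCPU in host 2; 11 vCPU remain.
Put 5 vCPU in host 2; 6 vCPU remain.
Put 5 vCPU in host 2; 1 vCPU remain.
Put 6 vCPU in host 3; 10 vCPU remain.
Put 5 vCPU in host 3; 5 vCPU remain.
Put 5 vCPU in host 3; 0 vCPU remain.
Put 5 vCPU in host 4; 11 vCPU remain.
Put 6 vCPU in host 4; 5 vCPU remain.
Put 5 vCPU in host 4; 0 vCPU remain.
Put 6 vCPU in host 5; 10 vCPU remain.
Put 6 vCPU in host 5; 4 vCPU remain.
Put 6 vCPU in host 6; 10 vCPU remain.
Put 6 vCPU in host 6; 4 vCPU remain.
Put 5 vCPU in host 7; 11 vCPU remain.

7 hosts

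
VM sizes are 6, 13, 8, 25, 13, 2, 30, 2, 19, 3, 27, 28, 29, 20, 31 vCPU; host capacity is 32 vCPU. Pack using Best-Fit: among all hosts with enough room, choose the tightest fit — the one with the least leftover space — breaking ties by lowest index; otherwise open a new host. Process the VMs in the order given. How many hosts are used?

9 hosts

6 vCPU → host 1 (remaining 26 vCPU)
13 vCPU → host 1 (remaining 13 vCPU)
8 vCPU → host 1 (remaining 5 vCPU)
25 vCPU → host 2 (remaining 7 vCPU)
13 vCPU → host 3 (remaining 19 vCPU)
2 vCPU → host 1 (remaining 3 vCPU)
30 vCPU → host 4 (remaining 2 vCPU)
2 vCPU → host 4 (remaining 0 vCPU)
19 vCPU → host 3 (remaining 0 vCPU)
3 vCPU → host 1 (remaining 0 vCPU)
27 vCPU → host 5 (remaining 5 vCPU)
28 vCPU → host 6 (remaining 4 vCPU)
29 vCPU → host 7 (remaining 3 vCPU)
20 vCPU → host 8 (remaining 12 vCPU)
31 vCPU → host 9 (remaining 1 vCPU)
Final hosts: [6,13,8,2,3] [25] [13,19] [30,2] [27] [28] [29] [20] [31].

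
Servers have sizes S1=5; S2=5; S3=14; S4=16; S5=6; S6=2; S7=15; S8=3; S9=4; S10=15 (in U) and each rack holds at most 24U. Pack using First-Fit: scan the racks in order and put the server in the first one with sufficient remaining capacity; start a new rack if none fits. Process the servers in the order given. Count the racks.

rack 1: place S1 (5U), 19U left
rack 1: place S2 (5U), 14U left
rack 1: place S3 (14U), 0U left
rack 2: place S4 (16U), 8U left
rack 2: place S5 (6U), 2U left
rack 2: place S6 (2U), 0U left
rack 3: place S7 (15U), 9U left
rack 3: place S8 (3U), 6U left
rack 3: place S9 (4U), 2U left
rack 4: place S10 (15U), 9U left
Final racks: [5,5,14] [16,6,2] [15,3,4] [15].

4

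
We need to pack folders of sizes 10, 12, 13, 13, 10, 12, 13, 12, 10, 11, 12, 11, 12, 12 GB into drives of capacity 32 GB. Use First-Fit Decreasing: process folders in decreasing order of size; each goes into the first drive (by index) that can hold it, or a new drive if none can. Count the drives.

Sorted descending: 13, 13, 13, 12, 12, 12, 12, 12, 12, 11, 11, 10, 10, 10.
drive 1: place 13 GB, 19 GB left
drive 1: place 13 GB, 6 GB left
drive 2: place 13 GB, 19 GB left
drive 2: place 12 GB, 7 GB left
drive 3: place 12 GB, 20 GB left
drive 3: place 12 GB, 8 GB left
drive 4: place 12 GB, 20 GB left
drive 4: place 12 GB, 8 GB left
drive 5: place 12 GB, 20 GB left
drive 5: place 11 GB, 9 GB left
drive 6: place 11 GB, 21 GB left
drive 6: place 10 GB, 11 GB left
drive 6: place 10 GB, 1 GB left
drive 7: place 10 GB, 22 GB left

7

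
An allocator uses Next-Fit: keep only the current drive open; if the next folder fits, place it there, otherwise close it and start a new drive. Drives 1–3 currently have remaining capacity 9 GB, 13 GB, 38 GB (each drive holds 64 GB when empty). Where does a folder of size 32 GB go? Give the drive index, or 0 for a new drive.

3

Next-Fit only looks at drive 3, which has 38 GB free.
32 GB fits there.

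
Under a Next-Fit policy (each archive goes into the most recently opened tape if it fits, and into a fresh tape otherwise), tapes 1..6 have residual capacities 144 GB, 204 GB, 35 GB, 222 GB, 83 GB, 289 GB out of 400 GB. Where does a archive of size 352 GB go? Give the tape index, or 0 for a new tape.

0

Next-Fit only looks at tape 6, which has 289 GB free.
352 GB does not fit, so a new tape is opened.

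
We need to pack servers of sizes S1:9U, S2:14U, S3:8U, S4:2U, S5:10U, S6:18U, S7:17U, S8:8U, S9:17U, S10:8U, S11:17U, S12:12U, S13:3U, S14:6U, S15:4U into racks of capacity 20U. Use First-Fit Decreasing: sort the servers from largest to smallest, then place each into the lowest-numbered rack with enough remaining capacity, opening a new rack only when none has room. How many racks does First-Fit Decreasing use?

Sorted descending: 18, 17, 17, 17, 14, 12, 10, 9, 8, 8, 8, 6, 4, 3, 2.
rack 1: place 18U, 2U left
rack 2: place 17U, 3U left
rack 3: place 17U, 3U left
rack 4: place 17U, 3U left
rack 5: place 14U, 6U left
rack 6: place 12U, 8U left
rack 7: place 10U, 10U left
rack 7: place 9U, 1U left
rack 6: place 8U, 0U left
rack 8: place 8U, 12U left
rack 8: place 8U, 4U left
rack 5: place 6U, 0U left
rack 8: place 4U, 0U left
rack 2: place 3U, 0U left
rack 1: place 2U, 0U left

8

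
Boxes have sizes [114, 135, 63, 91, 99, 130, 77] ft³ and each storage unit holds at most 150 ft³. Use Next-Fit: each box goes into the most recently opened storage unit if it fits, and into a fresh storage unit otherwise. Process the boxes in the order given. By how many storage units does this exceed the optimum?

Next-Fit: [114] [135] [63] [91] [99] [130] [77] → 7 storage units.
6 boxes exceed 75 ft³ (half the capacity), and no two of those can share a storage unit, so at least 6 storage units are needed.
An optimal packing achieves that bound: [135] [130] [114] [99] [91] [77,63] → 6 storage units.
Excess: 7 − 6 = 1.

1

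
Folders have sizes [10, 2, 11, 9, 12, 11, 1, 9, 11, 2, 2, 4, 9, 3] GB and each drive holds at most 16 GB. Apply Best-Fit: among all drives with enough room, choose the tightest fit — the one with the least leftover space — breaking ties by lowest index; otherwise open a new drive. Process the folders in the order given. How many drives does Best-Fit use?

Put 10 GB in drive 1; 6 GB remain.
Put 2 GB in drive 1; 4 GB remain.
Put 11 GB in drive 2; 5 GB remain.
Put 9 GB in drive 3; 7 GB remain.
Put 12 GB in drive 4; 4 GB remain.
Put 11 GB in drive 5; 5 GB remain.
Put 1 GB in drive 1; 3 GB remain.
Put 9 GB in drive 6; 7 GB remain.
Put 11 GB in drive 7; 5 GB remain.
Put 2 GB in drive 1; 1 GB remain.
Put 2 GB in drive 4; 2 GB remain.
Put 4 GB in drive 2; 1 GB remain.
Put 9 GB in drive 8; 7 GB remain.
Put 3 GB in drive 5; 2 GB remain.
Final drives: [10,2,1,2] [11,4] [9] [12,2] [11,3] [9] [11] [9].

8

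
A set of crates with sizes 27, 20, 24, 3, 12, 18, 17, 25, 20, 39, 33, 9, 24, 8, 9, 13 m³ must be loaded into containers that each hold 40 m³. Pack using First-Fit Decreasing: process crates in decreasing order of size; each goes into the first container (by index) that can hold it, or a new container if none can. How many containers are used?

9 containers

Sorted descending: 39, 33, 27, 25, 24, 24, 20, 20, 18, 17, 13, 12, 9, 9, 8, 3.
Put 39 m³ in container 1; 1 m³ remain.
Put 33 m³ in container 2; 7 m³ remain.
Put 27 m³ in container 3; 13 m³ remain.
Put 25 m³ in container 4; 15 m³ remain.
Put 24 m³ in container 5; 16 m³ remain.
Put 24 m³ in container 6; 16 m³ remain.
Put 20 m³ in container 7; 20 m³ remain.
Put 20 m³ in container 7; 0 m³ remain.
Put 18 m³ in container 8; 22 m³ remain.
Put 17 m³ in container 8; 5 m³ remain.
Put 13 m³ in container 3; 0 m³ remain.
Put 12 m³ in container 4; 3 m³ remain.
Put 9 m³ in container 5; 7 m³ remain.
Put 9 m³ in container 6; 7 m³ remain.
Put 8 m³ in container 9; 32 m³ remain.
Put 3 m³ in container 2; 4 m³ remain.
Final containers: [39] [33,3] [27,13] [25,12] [24,9] [24,9] [20,20] [18,17] [8].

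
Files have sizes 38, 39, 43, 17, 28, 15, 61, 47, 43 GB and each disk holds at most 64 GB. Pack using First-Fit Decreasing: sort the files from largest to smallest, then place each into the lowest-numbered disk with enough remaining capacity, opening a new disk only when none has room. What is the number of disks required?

Sorted descending: 61, 47, 43, 43, 39, 38, 28, 17, 15.
Put 61 GB in disk 1; 3 GB remain.
Put 47 GB in disk 2; 17 GB remain.
Put 43 GB in disk 3; 21 GB remain.
Put 43 GB in disk 4; 21 GB remain.
Put 39 GB in disk 5; 25 GB remain.
Put 38 GB in disk 6; 26 GB remain.
Put 28 GB in disk 7; 36 GB remain.
Put 17 GB in disk 2; 0 GB remain.
Put 15 GB in disk 3; 6 GB remain.

7 disks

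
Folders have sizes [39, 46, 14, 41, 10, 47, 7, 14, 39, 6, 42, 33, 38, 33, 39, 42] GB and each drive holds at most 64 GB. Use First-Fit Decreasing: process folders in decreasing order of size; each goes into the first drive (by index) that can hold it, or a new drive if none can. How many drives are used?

11

Sorted descending: 47, 46, 42, 42, 41, 39, 39, 39, 38, 33, 33, 14, 14, 10, 7, 6.
Put 47 GB in drive 1; 17 GB remain.
Put 46 GB in drive 2; 18 GB remain.
Put 42 GB in drive 3; 22 GB remain.
Put 42 GB in drive 4; 22 GB remain.
Put 41 GB in drive 5; 23 GB remain.
Put 39 GB in drive 6; 25 GB remain.
Put 39 GB in drive 7; 25 GB remain.
Put 39 GB in drive 8; 25 GB remain.
Put 38 GB in drive 9; 26 GB remain.
Put 33 GB in drive 10; 31 GB remain.
Put 33 GB in drive 11; 31 GB remain.
Put 14 GB in drive 1; 3 GB remain.
Put 14 GB in drive 2; 4 GB remain.
Put 10 GB in drive 3; 12 GB remain.
Put 7 GB in drive 3; 5 GB remain.
Put 6 GB in drive 4; 16 GB remain.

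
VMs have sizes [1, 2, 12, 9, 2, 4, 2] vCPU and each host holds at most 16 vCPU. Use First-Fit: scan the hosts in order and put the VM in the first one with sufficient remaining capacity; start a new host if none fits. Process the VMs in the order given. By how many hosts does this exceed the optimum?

1

First-Fit: [1,2,12] [9,2,4] [2] → 3 hosts.
Total size 32 vCPU; any packing needs at least ⌈32/16⌉ = 2 hosts.
An optimal packing achieves that bound: [12,4] [9,2,2,2,1] → 2 hosts.
Excess: 3 − 2 = 1.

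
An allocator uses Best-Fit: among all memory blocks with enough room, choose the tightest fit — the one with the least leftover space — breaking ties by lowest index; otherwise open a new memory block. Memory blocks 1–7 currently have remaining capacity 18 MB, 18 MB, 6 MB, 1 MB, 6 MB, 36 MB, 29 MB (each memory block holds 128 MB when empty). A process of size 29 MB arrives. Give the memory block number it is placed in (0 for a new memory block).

Memory blocks with room: memory block 6 (36 MB), memory block 7 (29 MB).
Tightest fit is memory block 7 with 29 MB free.

7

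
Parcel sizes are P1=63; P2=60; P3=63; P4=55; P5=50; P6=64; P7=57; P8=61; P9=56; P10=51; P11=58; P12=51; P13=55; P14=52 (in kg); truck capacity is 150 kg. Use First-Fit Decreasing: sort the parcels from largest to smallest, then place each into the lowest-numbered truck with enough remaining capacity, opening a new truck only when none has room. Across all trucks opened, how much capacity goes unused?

254

Sorted descending: 64, 63, 63, 61, 60, 58, 57, 56, 55, 55, 52, 51, 51, 50.
64 kg → truck 1 (remaining 86 kg)
63 kg → truck 1 (remaining 23 kg)
63 kg → truck 2 (remaining 87 kg)
61 kg → truck 2 (remaining 26 kg)
60 kg → truck 3 (remaining 90 kg)
58 kg → truck 3 (remaining 32 kg)
57 kg → truck 4 (remaining 93 kg)
56 kg → truck 4 (remaining 37 kg)
55 kg → truck 5 (remaining 95 kg)
55 kg → truck 5 (remaining 40 kg)
52 kg → truck 6 (remaining 98 kg)
51 kg → truck 6 (remaining 47 kg)
51 kg → truck 7 (remaining 99 kg)
50 kg → truck 7 (remaining 49 kg)
7 trucks × 150 kg = 1050 kg; used 796 kg; unused 254 kg.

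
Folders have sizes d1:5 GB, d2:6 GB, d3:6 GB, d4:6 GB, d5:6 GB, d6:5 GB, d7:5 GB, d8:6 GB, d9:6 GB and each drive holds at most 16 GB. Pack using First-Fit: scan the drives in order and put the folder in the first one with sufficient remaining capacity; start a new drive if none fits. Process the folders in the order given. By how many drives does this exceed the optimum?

0

First-Fit: [5,6,5] [6,6] [6,5] [6,6] → 4 drives.
Total size 51 GB; any packing needs at least ⌈51/16⌉ = 4 drives.
So 4 is already optimal.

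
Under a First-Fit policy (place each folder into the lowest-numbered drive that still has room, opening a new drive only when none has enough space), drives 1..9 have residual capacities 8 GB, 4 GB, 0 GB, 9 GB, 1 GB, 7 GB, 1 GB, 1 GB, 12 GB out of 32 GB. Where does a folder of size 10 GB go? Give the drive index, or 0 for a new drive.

9

Drives with room: drive 9 (12 GB).
The first with room is drive 9.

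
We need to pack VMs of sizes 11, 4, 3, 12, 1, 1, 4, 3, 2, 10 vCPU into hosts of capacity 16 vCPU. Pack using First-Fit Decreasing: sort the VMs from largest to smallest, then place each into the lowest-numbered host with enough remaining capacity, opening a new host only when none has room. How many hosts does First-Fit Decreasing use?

4 hosts

Sorted descending: 12, 11, 10, 4, 4, 3, 3, 2, 1, 1.
host 1: place 12 vCPU, 4 vCPU left
host 2: place 11 vCPU, 5 vCPU left
host 3: place 10 vCPU, 6 vCPU left
host 1: place 4 vCPU, 0 vCPU left
host 2: place 4 vCPU, 1 vCPU left
host 3: place 3 vCPU, 3 vCPU left
host 3: place 3 vCPU, 0 vCPU left
host 4: place 2 vCPU, 14 vCPU left
host 2: place 1 vCPU, 0 vCPU left
host 4: place 1 vCPU, 13 vCPU left
Final hosts: [12,4] [11,4,1] [10,3,3] [2,1].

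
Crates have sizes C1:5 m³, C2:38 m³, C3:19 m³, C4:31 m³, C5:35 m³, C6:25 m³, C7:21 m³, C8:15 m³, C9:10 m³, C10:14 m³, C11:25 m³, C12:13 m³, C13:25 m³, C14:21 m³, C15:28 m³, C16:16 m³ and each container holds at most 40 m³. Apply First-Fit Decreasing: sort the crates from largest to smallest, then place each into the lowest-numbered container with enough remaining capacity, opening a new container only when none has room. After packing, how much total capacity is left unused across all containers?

Sorted descending: 38, 35, 31, 28, 25, 25, 25, 21, 21, 19, 16, 15, 14, 13, 10, 5.
38 m³ → container 1 (remaining 2 m³)
35 m³ → container 2 (remaining 5 m³)
31 m³ → container 3 (remaining 9 m³)
28 m³ → container 4 (remaining 12 m³)
25 m³ → container 5 (remaining 15 m³)
25 m³ → container 6 (remaining 15 m³)
25 m³ → container 7 (remaining 15 m³)
21 m³ → container 8 (remaining 19 m³)
21 m³ → container 9 (remaining 19 m³)
19 m³ → container 8 (remaining 0 m³)
16 m³ → container 9 (remaining 3 m³)
15 m³ → container 5 (remaining 0 m³)
14 m³ → container 6 (remaining 1 m³)
13 m³ → container 7 (remaining 2 m³)
10 m³ → container 4 (remaining 2 m³)
5 m³ → container 2 (remaining 0 m³)
9 containers × 40 m³ = 360 m³; used 341 m³; unused 19 m³.

19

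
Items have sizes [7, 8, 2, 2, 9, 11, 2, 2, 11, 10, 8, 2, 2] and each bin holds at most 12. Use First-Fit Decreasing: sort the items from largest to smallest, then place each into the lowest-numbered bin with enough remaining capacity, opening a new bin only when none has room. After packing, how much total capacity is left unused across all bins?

8

Sorted descending: 11, 11, 10, 9, 8, 8, 7, 2, 2, 2, 2, 2, 2.
Put 11 in bin 1; 1 remain.
Put 11 in bin 2; 1 remain.
Put 10 in bin 3; 2 remain.
Put 9 in bin 4; 3 remain.
Put 8 in bin 5; 4 remain.
Put 8 in bin 6; 4 remain.
Put 7 in bin 7; 5 remain.
Put 2 in bin 3; 0 remain.
Put 2 in bin 4; 1 remain.
Put 2 in bin 5; 2 remain.
Put 2 in bin 5; 0 remain.
Put 2 in bin 6; 2 remain.
Put 2 in bin 6; 0 remain.
7 bins × 12 = 84; used 76; unused 8.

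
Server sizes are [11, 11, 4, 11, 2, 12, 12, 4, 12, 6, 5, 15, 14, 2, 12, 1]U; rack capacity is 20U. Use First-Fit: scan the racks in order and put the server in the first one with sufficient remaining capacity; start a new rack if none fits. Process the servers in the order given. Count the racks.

Put 11U in rack 1; 9U remain.
Put 11U in rack 2; 9U remain.
Put 4U in rack 1; 5U remain.
Put 11U in rack 3; 9U remain.
Put 2U in rack 1; 3U remain.
Put 12U in rack 4; 8U remain.
Put 12U in rack 5; 8U remain.
Put 4U in rack 2; 5U remain.
Put 12U in rack 6; 8U remain.
Put 6U in rack 3; 3U remain.
Put 5U in rack 2; 0U remain.
Put 15U in rack 7; 5U remain.
Put 14U in rack 8; 6U remain.
Put 2U in rack 1; 1U remain.
Put 12U in rack 9; 8U remain.
Put 1U in rack 1; 0U remain.
Final racks: [11,4,2,2,1] [11,4,5] [11,6] [12] [12] [12] [15] [14] [12].

9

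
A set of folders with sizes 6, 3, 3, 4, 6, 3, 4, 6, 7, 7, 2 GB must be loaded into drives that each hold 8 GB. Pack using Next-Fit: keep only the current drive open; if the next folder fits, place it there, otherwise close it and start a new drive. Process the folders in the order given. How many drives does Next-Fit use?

6 GB → drive 1 (remaining 2 GB)
3 GB → drive 2 (remaining 5 GB)
3 GB → drive 2 (remaining 2 GB)
4 GB → drive 3 (remaining 4 GB)
6 GB → drive 4 (remaining 2 GB)
3 GB → drive 5 (remaining 5 GB)
4 GB → drive 5 (remaining 1 GB)
6 GB → drive 6 (remaining 2 GB)
7 GB → drive 7 (remaining 1 GB)
7 GB → drive 8 (remaining 1 GB)
2 GB → drive 9 (remaining 6 GB)
Final drives: [6] [3,3] [4] [6] [3,4] [6] [7] [7] [2].

9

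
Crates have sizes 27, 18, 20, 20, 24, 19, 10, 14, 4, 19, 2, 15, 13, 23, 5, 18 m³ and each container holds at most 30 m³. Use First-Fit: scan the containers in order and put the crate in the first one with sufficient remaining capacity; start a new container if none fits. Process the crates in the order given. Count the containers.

11

container 1: place 27 m³, 3 m³ left
container 2: place 18 m³, 12 m³ left
container 3: place 20 m³, 10 m³ left
container 4: place 20 m³, 10 m³ left
container 5: place 24 m³, 6 m³ left
container 6: place 19 m³, 11 m³ left
container 2: place 10 m³, 2 m³ left
container 7: place 14 m³, 16 m³ left
container 3: place 4 m³, 6 m³ left
container 8: place 19 m³, 11 m³ left
container 1: place 2 m³, 1 m³ left
container 7: place 15 m³, 1 m³ left
container 9: place 13 m³, 17 m³ left
container 10: place 23 m³, 7 m³ left
container 3: place 5 m³, 1 m³ left
container 11: place 18 m³, 12 m³ left
Final containers: [27,2] [18,10] [20,4,5] [20] [24] [19] [14,15] [19] [13] [23] [18].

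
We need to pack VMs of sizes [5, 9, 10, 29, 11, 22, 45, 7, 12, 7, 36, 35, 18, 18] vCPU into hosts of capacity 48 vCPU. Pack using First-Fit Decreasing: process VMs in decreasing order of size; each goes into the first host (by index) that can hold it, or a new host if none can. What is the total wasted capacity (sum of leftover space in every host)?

24

Sorted descending: 45, 36, 35, 29, 22, 18, 18, 12, 11, 10, 9, 7, 7, 5.
Put 45 vCPU in host 1; 3 vCPU remain.
Put 36 vCPU in host 2; 12 vCPU remain.
Put 35 vCPU in host 3; 13 vCPU remain.
Put 29 vCPU in host 4; 19 vCPU remain.
Put 22 vCPU in host 5; 26 vCPU remain.
Put 18 vCPU in host 4; 1 vCPU remain.
Put 18 vCPU in host 5; 8 vCPU remain.
Put 12 vCPU in host 2; 0 vCPU remain.
Put 11 vCPU in host 3; 2 vCPU remain.
Put 10 vCPU in host 6; 38 vCPU remain.
Put 9 vCPU in host 6; 29 vCPU remain.
Put 7 vCPU in host 5; 1 vCPU remain.
Put 7 vCPU in host 6; 22 vCPU remain.
Put 5 vCPU in host 6; 17 vCPU remain.
6 hosts × 48 vCPU = 288 vCPU; used 264 vCPU; unused 24 vCPU.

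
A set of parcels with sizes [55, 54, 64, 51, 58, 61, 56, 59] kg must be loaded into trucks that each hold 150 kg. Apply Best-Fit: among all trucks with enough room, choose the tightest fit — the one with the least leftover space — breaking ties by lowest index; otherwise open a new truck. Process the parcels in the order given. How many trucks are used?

55 kg → truck 1 (remaining 95 kg)
54 kg → truck 1 (remaining 41 kg)
64 kg → truck 2 (remaining 86 kg)
51 kg → truck 2 (remaining 35 kg)
58 kg → truck 3 (remaining 92 kg)
61 kg → truck 3 (remaining 31 kg)
56 kg → truck 4 (remaining 94 kg)
59 kg → truck 4 (remaining 35 kg)
Final trucks: [55,54] [64,51] [58,61] [56,59].

4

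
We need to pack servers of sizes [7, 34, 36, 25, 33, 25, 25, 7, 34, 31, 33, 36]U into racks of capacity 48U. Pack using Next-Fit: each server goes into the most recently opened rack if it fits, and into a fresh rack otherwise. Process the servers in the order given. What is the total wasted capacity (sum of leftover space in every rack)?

154

7U → rack 1 (remaining 41U)
34U → rack 1 (remaining 7U)
36U → rack 2 (remaining 12U)
25U → rack 3 (remaining 23U)
33U → rack 4 (remaining 15U)
25U → rack 5 (remaining 23U)
25U → rack 6 (remaining 23U)
7U → rack 6 (remaining 16U)
34U → rack 7 (remaining 14U)
31U → rack 8 (remaining 17U)
33U → rack 9 (remaining 15U)
36U → rack 10 (remaining 12U)
10 racks × 48U = 480U; used 326U; unused 154U.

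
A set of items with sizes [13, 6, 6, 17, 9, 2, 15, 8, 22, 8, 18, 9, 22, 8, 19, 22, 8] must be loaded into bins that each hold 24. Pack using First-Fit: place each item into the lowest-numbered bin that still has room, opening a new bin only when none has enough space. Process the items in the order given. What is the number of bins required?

10

Put 13 in bin 1; 11 remain.
Put 6 in bin 1; 5 remain.
Put 6 in bin 2; 18 remain.
Put 17 in bin 2; 1 remain.
Put 9 in bin 3; 15 remain.
Put 2 in bin 1; 3 remain.
Put 15 in bin 3; 0 remain.
Put 8 in bin 4; 16 remain.
Put 22 in bin 5; 2 remain.
Put 8 in bin 4; 8 remain.
Put 18 in bin 6; 6 remain.
Put 9 in bin 7; 15 remain.
Put 22 in bin 8; 2 remain.
Put 8 in bin 4; 0 remain.
Put 19 in bin 9; 5 remain.
Put 22 in bin 10; 2 remain.
Put 8 in bin 7; 7 remain.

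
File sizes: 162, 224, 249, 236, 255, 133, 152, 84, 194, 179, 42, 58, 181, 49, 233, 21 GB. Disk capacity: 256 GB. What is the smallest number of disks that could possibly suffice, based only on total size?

Total size = 162 + 224 + 249 + 236 + 255 + 133 + 152 + 84 + 194 + 179 + 42 + 58 + 181 + 49 + 233 + 21 = 2452 GB.
⌈2452 / 256⌉ = 10.

10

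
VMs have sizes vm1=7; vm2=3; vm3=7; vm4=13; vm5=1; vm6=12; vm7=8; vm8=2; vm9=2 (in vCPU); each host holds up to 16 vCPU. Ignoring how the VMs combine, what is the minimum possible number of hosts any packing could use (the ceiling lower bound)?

Total size = 7 + 3 + 7 + 13 + 1 + 12 + 8 + 2 + 2 = 55 vCPU.
⌈55 / 16⌉ = 4.

4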